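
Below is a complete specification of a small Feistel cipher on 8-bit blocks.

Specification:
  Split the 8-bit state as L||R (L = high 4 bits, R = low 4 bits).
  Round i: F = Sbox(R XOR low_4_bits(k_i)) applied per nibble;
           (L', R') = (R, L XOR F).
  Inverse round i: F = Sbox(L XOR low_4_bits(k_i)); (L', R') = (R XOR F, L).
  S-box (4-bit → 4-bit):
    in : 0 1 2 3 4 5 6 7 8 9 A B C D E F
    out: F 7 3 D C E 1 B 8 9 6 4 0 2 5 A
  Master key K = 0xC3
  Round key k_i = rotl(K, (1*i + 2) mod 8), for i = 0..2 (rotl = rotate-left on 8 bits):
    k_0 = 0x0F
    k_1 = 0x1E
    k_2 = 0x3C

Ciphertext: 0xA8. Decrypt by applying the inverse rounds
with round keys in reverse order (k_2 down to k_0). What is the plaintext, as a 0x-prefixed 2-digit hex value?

0xC1

s_0 = ciphertext = 0xA8
s_1 = InvRound(s_0, k_2) = 0x9A
s_2 = InvRound(s_1, k_1) = 0x19
s_3 = InvRound(s_2, k_0) = 0xC1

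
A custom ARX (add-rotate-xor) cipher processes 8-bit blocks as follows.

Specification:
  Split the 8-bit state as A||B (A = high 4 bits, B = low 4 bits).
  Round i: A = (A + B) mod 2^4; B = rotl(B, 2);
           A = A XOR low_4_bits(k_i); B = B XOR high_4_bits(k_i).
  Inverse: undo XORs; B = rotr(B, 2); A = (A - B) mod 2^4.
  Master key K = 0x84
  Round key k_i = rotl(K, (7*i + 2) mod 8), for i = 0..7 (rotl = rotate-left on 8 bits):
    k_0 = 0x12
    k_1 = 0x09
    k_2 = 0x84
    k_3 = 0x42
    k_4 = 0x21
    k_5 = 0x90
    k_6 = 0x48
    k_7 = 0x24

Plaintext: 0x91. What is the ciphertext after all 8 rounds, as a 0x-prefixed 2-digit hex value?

0xA1

s_0 = plaintext = 0x91
s_1 = Round(s_0, k_0) = 0x85
s_2 = Round(s_1, k_1) = 0x45
s_3 = Round(s_2, k_2) = 0xDD
s_4 = Round(s_3, k_3) = 0x83
s_5 = Round(s_4, k_4) = 0xAE
s_6 = Round(s_5, k_5) = 0x82
s_7 = Round(s_6, k_6) = 0x2C
s_8 = Round(s_7, k_7) = 0xA1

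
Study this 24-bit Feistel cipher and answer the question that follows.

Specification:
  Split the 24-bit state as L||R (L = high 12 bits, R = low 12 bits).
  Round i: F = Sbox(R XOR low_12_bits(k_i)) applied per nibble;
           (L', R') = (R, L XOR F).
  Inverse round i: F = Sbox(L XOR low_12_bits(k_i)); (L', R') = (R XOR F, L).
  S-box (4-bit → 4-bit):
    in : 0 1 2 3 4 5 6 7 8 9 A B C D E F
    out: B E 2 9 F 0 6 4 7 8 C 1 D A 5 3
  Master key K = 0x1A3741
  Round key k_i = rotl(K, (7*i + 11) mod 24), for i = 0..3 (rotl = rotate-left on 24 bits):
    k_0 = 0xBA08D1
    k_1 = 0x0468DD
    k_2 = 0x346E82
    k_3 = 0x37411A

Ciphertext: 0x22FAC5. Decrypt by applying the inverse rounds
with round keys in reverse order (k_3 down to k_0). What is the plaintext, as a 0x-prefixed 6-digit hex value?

s_0 = ciphertext = 0x22FAC5
s_1 = InvRound(s_0, k_3) = 0x35522F
s_2 = InvRound(s_1, k_2) = 0x88B355
s_3 = InvRound(s_2, k_1) = 0x85388B
s_4 = InvRound(s_3, k_0) = 0x3F9853

0x3F9853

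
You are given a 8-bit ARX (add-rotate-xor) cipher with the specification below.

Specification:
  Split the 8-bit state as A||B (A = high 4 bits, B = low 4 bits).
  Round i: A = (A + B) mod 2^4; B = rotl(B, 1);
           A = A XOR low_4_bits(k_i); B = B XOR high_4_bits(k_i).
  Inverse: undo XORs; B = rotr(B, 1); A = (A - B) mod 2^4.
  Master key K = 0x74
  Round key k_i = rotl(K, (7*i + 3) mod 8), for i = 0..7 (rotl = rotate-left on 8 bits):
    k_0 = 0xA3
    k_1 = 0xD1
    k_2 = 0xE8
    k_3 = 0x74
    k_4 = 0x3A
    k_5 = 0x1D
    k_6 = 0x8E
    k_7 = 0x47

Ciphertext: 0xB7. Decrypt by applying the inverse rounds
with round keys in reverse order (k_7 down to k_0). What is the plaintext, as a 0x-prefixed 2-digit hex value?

0x57

s_0 = ciphertext = 0xB7
s_1 = InvRound(s_0, k_7) = 0x39
s_2 = InvRound(s_1, k_6) = 0x58
s_3 = InvRound(s_2, k_5) = 0xCC
s_4 = InvRound(s_3, k_4) = 0x7F
s_5 = InvRound(s_4, k_3) = 0xF4
s_6 = InvRound(s_5, k_2) = 0x25
s_7 = InvRound(s_6, k_1) = 0xF4
s_8 = InvRound(s_7, k_0) = 0x57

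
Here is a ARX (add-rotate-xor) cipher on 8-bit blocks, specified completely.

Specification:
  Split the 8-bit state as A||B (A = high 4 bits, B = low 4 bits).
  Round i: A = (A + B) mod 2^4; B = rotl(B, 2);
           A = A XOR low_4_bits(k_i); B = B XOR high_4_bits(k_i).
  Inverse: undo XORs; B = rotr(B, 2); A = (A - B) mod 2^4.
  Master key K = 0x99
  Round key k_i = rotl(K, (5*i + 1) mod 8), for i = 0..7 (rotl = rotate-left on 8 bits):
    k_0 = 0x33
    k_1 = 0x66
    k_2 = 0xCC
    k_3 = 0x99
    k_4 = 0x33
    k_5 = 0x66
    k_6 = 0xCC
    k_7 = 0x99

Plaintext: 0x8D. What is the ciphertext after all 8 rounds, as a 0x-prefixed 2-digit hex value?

s_0 = plaintext = 0x8D
s_1 = Round(s_0, k_0) = 0x64
s_2 = Round(s_1, k_1) = 0xC7
s_3 = Round(s_2, k_2) = 0xF1
s_4 = Round(s_3, k_3) = 0x9D
s_5 = Round(s_4, k_4) = 0x54
s_6 = Round(s_5, k_5) = 0xF7
s_7 = Round(s_6, k_6) = 0xA1
s_8 = Round(s_7, k_7) = 0x2D

0x2D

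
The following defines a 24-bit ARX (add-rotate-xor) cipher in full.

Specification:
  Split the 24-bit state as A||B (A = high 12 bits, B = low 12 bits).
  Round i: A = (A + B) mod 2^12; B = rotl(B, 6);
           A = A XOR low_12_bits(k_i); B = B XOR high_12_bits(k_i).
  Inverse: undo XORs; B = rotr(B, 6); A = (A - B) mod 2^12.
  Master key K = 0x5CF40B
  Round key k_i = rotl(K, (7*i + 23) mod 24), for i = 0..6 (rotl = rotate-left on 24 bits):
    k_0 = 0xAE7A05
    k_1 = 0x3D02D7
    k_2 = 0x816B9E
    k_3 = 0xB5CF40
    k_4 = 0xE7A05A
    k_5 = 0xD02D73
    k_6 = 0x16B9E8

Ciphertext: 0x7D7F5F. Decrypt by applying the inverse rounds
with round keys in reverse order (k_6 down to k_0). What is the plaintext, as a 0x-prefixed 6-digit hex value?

s_0 = ciphertext = 0x7D7F5F
s_1 = InvRound(s_0, k_6) = 0x107D38
s_2 = InvRound(s_1, k_5) = 0xDF4E80
s_3 = InvRound(s_2, k_4) = 0xF2BE83
s_4 = InvRound(s_3, k_3) = 0x8947D7
s_5 = InvRound(s_4, k_2) = 0x28B07F
s_6 = InvRound(s_5, k_1) = 0x48EBCE
s_7 = InvRound(s_6, k_0) = 0x447A44

0x447A44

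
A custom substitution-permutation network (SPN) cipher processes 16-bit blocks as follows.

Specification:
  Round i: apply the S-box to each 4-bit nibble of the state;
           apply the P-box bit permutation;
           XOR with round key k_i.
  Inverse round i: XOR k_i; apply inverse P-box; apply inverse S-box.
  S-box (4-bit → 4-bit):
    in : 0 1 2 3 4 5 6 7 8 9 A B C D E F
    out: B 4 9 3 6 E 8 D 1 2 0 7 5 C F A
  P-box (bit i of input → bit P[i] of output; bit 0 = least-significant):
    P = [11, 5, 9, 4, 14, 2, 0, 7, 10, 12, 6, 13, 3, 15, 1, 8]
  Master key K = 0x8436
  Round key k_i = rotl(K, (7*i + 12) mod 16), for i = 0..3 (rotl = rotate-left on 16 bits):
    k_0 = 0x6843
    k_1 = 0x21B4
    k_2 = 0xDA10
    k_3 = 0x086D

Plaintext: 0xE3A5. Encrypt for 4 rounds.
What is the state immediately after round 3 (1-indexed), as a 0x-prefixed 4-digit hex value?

0xED23

s_0 = plaintext = 0xE3A5
s_1 = Round(s_0, k_0) = 0xFF79
s_2 = Round(s_1, k_1) = 0xD015
s_3 = Round(s_2, k_2) = 0xED23
s_4 = Round(s_3, k_3) = 0xE187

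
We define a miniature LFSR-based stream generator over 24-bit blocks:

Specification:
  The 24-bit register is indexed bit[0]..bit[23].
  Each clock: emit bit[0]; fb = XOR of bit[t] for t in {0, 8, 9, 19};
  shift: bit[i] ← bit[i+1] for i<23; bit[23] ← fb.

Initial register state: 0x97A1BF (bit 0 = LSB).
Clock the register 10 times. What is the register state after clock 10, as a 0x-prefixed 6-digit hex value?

0x9725E8

reg_0 = 0x97A1BF
clock 1: out=1, reg = 0x4BD0DF
clock 2: out=1, reg = 0x25E86F
clock 3: out=1, reg = 0x92F437
clock 4: out=1, reg = 0xC97A1B
clock 5: out=1, reg = 0xE4BD0D
clock 6: out=1, reg = 0x725E86
clock 7: out=0, reg = 0xB92F43
clock 8: out=1, reg = 0x5C97A1
clock 9: out=1, reg = 0x2E4BD0
clock 10: out=0, reg = 0x9725E8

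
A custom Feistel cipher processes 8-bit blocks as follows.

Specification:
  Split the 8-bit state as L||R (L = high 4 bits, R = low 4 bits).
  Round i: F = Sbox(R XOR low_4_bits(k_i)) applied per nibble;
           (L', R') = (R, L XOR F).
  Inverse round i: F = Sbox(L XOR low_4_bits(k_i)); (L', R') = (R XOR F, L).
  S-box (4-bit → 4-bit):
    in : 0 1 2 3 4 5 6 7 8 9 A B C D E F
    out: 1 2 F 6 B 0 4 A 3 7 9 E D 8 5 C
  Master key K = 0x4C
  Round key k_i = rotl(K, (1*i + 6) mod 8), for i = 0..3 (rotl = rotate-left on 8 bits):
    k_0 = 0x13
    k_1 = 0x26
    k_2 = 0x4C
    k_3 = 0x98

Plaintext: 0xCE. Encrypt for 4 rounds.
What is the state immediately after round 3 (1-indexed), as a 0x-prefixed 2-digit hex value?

0x1C

s_0 = plaintext = 0xCE
s_1 = Round(s_0, k_0) = 0xE4
s_2 = Round(s_1, k_1) = 0x41
s_3 = Round(s_2, k_2) = 0x1C
s_4 = Round(s_3, k_3) = 0xCA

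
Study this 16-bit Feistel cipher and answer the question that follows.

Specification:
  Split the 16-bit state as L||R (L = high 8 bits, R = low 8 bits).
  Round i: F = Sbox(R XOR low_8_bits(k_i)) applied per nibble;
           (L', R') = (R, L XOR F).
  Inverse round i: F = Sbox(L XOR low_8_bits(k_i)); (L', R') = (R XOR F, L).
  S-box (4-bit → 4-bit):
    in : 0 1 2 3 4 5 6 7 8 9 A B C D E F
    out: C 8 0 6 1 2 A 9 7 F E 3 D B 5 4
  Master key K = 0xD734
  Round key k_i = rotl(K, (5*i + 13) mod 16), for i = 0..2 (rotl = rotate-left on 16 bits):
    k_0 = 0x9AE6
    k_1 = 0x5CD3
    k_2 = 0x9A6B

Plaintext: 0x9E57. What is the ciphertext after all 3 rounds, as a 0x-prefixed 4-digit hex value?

s_0 = plaintext = 0x9E57
s_1 = Round(s_0, k_0) = 0x57A6
s_2 = Round(s_1, k_1) = 0xA6C5
s_3 = Round(s_2, k_2) = 0xC543

0xC543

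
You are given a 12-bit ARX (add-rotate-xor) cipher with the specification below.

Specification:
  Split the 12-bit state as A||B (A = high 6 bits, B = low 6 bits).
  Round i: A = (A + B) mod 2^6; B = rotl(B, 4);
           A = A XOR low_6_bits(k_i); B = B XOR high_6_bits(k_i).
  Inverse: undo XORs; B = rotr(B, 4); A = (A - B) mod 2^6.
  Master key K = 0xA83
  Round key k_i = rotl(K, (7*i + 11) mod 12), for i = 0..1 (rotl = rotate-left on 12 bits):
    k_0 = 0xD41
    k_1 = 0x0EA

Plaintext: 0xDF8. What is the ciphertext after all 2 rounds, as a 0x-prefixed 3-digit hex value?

s_0 = plaintext = 0xDF8
s_1 = Round(s_0, k_0) = 0xBBB
s_2 = Round(s_1, k_1) = 0x0FD

0x0FD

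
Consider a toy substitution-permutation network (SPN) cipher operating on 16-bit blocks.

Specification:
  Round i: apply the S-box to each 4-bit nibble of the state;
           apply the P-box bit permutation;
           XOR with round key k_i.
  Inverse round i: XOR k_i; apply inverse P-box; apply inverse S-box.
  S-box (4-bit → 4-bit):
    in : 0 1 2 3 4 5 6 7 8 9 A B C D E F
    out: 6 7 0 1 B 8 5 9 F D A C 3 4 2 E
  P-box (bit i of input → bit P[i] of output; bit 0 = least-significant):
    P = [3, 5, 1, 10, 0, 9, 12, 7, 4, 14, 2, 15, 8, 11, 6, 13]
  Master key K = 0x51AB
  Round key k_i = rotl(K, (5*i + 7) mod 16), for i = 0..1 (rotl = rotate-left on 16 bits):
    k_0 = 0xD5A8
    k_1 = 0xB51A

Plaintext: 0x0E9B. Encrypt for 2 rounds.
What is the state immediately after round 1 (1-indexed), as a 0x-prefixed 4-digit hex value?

s_0 = plaintext = 0x0E9B
s_1 = Round(s_0, k_0) = 0x896B
s_2 = Round(s_1, k_1) = 0x084D

0x896B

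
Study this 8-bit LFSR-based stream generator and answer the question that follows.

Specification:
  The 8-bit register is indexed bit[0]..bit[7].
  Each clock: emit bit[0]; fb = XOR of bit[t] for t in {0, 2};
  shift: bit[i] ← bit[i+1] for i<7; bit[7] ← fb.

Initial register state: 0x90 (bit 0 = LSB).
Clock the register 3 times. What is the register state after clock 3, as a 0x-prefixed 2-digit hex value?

0x92

reg_0 = 0x90
clock 1: out=0, reg = 0x48
clock 2: out=0, reg = 0x24
clock 3: out=0, reg = 0x92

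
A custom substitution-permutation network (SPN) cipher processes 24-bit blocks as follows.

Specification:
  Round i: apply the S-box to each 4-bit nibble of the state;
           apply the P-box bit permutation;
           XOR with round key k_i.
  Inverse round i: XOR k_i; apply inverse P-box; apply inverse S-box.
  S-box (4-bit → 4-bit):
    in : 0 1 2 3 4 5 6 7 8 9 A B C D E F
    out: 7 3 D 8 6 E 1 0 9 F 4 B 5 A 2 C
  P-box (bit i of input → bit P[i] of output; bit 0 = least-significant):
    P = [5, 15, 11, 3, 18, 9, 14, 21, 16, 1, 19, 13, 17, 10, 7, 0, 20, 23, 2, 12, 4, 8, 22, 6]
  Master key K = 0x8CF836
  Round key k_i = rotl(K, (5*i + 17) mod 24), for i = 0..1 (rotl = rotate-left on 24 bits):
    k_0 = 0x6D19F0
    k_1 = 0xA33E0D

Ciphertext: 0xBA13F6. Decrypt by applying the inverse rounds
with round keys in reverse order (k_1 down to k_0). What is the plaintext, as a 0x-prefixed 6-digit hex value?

0xA1C0A7

s_0 = ciphertext = 0xBA13F6
s_1 = InvRound(s_0, k_1) = 0xB65972
s_2 = InvRound(s_1, k_0) = 0xA1C0A7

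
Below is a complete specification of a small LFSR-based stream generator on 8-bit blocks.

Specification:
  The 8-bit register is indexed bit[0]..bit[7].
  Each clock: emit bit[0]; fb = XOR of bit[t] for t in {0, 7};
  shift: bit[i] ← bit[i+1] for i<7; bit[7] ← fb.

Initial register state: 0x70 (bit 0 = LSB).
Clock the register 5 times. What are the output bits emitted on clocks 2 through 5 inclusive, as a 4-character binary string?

reg_0 = 0x70
clock 1: out=0, reg = 0x38
clock 2: out=0, reg = 0x1C
clock 3: out=0, reg = 0x0E
clock 4: out=0, reg = 0x07
clock 5: out=1, reg = 0x83

0001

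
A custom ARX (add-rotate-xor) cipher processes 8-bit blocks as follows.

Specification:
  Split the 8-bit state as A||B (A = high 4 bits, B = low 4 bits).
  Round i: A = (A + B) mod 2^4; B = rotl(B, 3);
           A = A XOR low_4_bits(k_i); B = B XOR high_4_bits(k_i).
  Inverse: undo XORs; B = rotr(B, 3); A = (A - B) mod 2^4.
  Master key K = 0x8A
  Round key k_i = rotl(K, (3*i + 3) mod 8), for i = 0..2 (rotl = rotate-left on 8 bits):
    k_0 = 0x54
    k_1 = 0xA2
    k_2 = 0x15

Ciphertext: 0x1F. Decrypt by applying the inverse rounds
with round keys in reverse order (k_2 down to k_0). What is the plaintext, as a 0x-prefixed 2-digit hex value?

s_0 = ciphertext = 0x1F
s_1 = InvRound(s_0, k_2) = 0x7D
s_2 = InvRound(s_1, k_1) = 0x7E
s_3 = InvRound(s_2, k_0) = 0xC7

0xC7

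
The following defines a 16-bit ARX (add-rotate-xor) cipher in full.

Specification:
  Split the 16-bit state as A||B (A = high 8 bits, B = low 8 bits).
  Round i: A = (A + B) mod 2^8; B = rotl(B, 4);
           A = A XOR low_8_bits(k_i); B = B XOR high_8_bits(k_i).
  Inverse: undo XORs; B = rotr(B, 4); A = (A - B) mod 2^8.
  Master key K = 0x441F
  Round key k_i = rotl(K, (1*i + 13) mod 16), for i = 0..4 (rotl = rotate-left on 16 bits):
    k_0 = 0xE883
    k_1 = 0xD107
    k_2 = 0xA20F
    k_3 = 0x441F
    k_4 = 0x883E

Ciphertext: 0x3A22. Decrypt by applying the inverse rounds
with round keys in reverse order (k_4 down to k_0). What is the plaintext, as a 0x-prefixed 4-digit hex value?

s_0 = ciphertext = 0x3A22
s_1 = InvRound(s_0, k_4) = 0x5AAA
s_2 = InvRound(s_1, k_3) = 0x57EE
s_3 = InvRound(s_2, k_2) = 0x94C4
s_4 = InvRound(s_3, k_1) = 0x4251
s_5 = InvRound(s_4, k_0) = 0x269B

0x269B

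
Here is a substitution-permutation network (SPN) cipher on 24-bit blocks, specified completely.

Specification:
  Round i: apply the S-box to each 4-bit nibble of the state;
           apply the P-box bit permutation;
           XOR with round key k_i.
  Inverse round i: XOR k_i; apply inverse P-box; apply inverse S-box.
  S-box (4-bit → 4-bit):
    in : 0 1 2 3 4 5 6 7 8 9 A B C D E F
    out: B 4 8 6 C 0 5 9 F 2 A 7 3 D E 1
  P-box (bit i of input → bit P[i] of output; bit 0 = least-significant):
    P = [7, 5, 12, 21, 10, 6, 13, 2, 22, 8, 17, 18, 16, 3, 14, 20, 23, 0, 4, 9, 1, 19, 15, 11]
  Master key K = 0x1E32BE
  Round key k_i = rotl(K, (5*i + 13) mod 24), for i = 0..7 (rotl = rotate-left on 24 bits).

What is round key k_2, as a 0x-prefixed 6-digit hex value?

K = 0x1E32BE
k_0 = rotl(K, (5*0+13) mod 24) = rotl(K, 13) = 0x57C3C6
k_1 = rotl(K, (5*1+13) mod 24) = rotl(K, 18) = 0xF878CA
k_2 = rotl(K, (5*2+13) mod 24) = rotl(K, 23) = 0x0F195F

0x0F195F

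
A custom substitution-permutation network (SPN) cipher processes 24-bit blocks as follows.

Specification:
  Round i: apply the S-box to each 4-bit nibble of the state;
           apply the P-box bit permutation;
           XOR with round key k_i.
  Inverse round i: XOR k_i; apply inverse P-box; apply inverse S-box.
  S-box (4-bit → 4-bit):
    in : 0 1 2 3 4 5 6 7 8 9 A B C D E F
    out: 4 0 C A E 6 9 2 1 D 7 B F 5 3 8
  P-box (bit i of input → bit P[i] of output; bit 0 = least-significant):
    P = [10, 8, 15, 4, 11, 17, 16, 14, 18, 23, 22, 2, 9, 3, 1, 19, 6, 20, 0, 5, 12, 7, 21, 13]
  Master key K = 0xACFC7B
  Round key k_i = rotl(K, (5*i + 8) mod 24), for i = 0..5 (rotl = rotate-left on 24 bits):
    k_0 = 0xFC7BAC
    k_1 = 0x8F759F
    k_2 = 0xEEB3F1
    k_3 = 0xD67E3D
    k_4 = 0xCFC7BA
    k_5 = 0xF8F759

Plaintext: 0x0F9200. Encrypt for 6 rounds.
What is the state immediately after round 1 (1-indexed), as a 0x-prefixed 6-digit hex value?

s_0 = plaintext = 0x0F9200
s_1 = Round(s_0, k_0) = 0x95F98A
s_2 = Round(s_1, k_1) = 0xF3C89A
s_3 = Round(s_2, k_2) = 0xF35CDB
s_4 = Round(s_3, k_3) = 0x035303
s_5 = Round(s_4, k_4) = 0x7EC684
s_6 = Round(s_5, k_5) = 0xE47C87

0x95F98A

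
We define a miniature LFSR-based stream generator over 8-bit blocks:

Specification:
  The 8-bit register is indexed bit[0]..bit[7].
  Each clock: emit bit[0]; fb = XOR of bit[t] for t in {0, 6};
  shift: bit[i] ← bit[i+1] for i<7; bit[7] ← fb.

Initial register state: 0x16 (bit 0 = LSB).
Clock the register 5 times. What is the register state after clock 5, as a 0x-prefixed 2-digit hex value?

0x70

reg_0 = 0x16
clock 1: out=0, reg = 0x0B
clock 2: out=1, reg = 0x85
clock 3: out=1, reg = 0xC2
clock 4: out=0, reg = 0xE1
clock 5: out=1, reg = 0x70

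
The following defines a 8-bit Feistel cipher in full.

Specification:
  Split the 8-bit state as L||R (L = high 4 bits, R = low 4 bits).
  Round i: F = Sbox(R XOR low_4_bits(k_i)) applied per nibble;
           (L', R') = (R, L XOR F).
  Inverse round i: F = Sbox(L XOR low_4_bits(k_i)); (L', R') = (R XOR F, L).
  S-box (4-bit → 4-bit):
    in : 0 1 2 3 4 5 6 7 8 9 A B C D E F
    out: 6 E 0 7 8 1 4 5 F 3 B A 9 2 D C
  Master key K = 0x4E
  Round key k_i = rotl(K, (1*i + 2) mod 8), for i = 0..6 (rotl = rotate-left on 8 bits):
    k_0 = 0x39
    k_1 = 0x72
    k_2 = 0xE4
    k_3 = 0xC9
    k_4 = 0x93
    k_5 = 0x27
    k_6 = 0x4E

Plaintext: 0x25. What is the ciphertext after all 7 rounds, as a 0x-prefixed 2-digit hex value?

s_0 = plaintext = 0x25
s_1 = Round(s_0, k_0) = 0x5B
s_2 = Round(s_1, k_1) = 0xB6
s_3 = Round(s_2, k_2) = 0x6B
s_4 = Round(s_3, k_3) = 0xB6
s_5 = Round(s_4, k_4) = 0x6A
s_6 = Round(s_5, k_5) = 0xA4
s_7 = Round(s_6, k_6) = 0x41

0x41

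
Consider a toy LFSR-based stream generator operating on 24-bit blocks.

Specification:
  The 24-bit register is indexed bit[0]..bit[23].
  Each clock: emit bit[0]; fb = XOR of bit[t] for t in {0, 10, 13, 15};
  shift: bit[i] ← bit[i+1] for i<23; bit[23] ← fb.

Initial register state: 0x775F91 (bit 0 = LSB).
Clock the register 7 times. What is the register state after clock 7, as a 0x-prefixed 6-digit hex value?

reg_0 = 0x775F91
clock 1: out=1, reg = 0x3BAFC8
clock 2: out=0, reg = 0x9DD7E4
clock 3: out=0, reg = 0x4EEBF2
clock 4: out=0, reg = 0x2775F9
clock 5: out=1, reg = 0x93BAFC
clock 6: out=0, reg = 0x49DD7E
clock 7: out=0, reg = 0x24EEBF

0x24EEBF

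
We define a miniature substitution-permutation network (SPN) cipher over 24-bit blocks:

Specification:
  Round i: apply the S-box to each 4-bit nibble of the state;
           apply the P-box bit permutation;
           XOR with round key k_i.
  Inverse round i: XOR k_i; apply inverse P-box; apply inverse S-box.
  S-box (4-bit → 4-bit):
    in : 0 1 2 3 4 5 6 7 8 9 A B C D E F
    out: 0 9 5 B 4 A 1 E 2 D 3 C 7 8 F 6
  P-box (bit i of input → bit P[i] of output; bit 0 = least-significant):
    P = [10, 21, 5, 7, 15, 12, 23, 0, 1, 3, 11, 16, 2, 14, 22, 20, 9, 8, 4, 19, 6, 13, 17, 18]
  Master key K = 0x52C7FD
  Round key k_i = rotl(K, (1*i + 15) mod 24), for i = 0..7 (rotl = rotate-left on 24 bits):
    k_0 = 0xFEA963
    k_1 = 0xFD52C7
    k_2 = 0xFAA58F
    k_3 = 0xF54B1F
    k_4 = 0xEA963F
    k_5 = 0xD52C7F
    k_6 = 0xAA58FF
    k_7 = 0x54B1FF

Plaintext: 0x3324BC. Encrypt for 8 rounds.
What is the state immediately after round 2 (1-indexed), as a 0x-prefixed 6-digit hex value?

0xF91495

s_0 = plaintext = 0x3324BC
s_1 = Round(s_0, k_0) = 0x128606
s_2 = Round(s_1, k_1) = 0xF91495
s_3 = Round(s_2, k_2) = 0x400F1A
s_4 = Round(s_3, k_3) = 0xD7C716
s_5 = Round(s_4, k_4) = 0xA75B22
s_6 = Round(s_5, k_5) = 0x4CC10F
s_7 = Round(s_6, k_6) = 0xC91BC9
s_8 = Round(s_7, k_7) = 0xCF0F0B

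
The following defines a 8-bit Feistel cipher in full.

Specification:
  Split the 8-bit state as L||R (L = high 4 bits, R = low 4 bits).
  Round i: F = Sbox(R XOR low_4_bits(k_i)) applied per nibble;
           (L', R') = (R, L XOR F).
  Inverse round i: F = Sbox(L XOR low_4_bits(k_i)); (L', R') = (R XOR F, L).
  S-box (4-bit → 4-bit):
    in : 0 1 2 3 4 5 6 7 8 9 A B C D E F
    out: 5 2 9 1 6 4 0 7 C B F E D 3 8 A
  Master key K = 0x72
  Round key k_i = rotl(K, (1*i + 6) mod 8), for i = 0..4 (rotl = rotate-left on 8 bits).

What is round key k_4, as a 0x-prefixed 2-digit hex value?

K = 0x72
k_0 = rotl(K, (1*0+6) mod 8) = rotl(K, 6) = 0x9C
k_1 = rotl(K, (1*1+6) mod 8) = rotl(K, 7) = 0x39
k_2 = rotl(K, (1*2+6) mod 8) = rotl(K, 0) = 0x72
k_3 = rotl(K, (1*3+6) mod 8) = rotl(K, 1) = 0xE4
k_4 = rotl(K, (1*4+6) mod 8) = rotl(K, 2) = 0xC9

0xC9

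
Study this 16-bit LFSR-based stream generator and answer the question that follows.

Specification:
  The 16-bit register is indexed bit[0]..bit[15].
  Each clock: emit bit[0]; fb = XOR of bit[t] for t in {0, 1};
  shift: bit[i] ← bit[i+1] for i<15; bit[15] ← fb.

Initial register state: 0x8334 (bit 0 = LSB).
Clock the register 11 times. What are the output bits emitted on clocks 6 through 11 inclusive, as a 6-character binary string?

100110

reg_0 = 0x8334
clock 1: out=0, reg = 0x419A
clock 2: out=0, reg = 0xA0CD
clock 3: out=1, reg = 0xD066
clock 4: out=0, reg = 0xE833
clock 5: out=1, reg = 0x7419
clock 6: out=1, reg = 0xBA0C
clock 7: out=0, reg = 0x5D06
clock 8: out=0, reg = 0xAE83
clock 9: out=1, reg = 0x5741
clock 10: out=1, reg = 0xABA0
clock 11: out=0, reg = 0x55D0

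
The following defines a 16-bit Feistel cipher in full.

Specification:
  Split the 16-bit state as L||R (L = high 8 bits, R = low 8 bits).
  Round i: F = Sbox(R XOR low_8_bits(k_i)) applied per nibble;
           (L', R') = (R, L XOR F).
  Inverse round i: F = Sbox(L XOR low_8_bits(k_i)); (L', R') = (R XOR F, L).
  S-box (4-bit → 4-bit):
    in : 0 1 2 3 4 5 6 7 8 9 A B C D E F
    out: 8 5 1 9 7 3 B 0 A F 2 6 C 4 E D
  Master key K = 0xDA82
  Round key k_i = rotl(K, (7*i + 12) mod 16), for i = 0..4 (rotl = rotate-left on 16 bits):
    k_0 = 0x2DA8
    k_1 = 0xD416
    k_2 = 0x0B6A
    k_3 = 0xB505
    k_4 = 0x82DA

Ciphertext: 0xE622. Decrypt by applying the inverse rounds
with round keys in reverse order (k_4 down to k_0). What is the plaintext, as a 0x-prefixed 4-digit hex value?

s_0 = ciphertext = 0xE622
s_1 = InvRound(s_0, k_4) = 0xBEE6
s_2 = InvRound(s_1, k_3) = 0x80BE
s_3 = InvRound(s_2, k_2) = 0x5C80
s_4 = InvRound(s_3, k_1) = 0xF25C
s_5 = InvRound(s_4, k_0) = 0x6EF2

0x6EF2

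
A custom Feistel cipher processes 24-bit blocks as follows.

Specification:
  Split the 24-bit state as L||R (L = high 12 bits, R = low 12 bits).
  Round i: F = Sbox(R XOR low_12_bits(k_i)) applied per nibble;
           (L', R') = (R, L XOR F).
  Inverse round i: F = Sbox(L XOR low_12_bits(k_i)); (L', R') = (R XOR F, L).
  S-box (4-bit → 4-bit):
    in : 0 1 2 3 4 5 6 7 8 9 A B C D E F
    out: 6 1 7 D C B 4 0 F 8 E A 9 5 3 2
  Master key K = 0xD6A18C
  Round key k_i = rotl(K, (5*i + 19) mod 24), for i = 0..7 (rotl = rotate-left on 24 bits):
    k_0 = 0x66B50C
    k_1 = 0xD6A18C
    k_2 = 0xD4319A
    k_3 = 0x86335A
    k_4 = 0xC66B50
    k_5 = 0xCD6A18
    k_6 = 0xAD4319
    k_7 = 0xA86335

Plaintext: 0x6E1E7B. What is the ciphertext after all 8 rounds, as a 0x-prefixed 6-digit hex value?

0x2E331E

s_0 = plaintext = 0x6E1E7B
s_1 = Round(s_0, k_0) = 0xE7BCE1
s_2 = Round(s_1, k_1) = 0xCE1B3E
s_3 = Round(s_2, k_2) = 0xB3E20D
s_4 = Round(s_3, k_3) = 0x20DA8E
s_5 = Round(s_4, k_4) = 0xA8E35E
s_6 = Round(s_5, k_5) = 0x35E24A
s_7 = Round(s_6, k_6) = 0x24A2E3
s_8 = Round(s_7, k_7) = 0x2E331E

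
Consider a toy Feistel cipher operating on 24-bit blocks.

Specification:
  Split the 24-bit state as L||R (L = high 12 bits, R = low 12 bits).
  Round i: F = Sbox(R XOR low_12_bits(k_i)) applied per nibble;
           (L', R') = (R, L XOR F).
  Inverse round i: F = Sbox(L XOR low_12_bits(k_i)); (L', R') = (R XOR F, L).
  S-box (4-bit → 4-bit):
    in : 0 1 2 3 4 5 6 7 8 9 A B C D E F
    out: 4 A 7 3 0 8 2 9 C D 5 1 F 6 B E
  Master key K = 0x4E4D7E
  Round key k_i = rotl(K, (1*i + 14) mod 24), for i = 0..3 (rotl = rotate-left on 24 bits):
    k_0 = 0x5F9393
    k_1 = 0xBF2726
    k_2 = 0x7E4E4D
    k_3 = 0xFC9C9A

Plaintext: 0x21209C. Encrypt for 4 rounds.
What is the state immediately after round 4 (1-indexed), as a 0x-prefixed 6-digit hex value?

0xE5C5FB

s_0 = plaintext = 0x21209C
s_1 = Round(s_0, k_0) = 0x09C15C
s_2 = Round(s_1, k_1) = 0x15C209
s_3 = Round(s_2, k_2) = 0x209E5C
s_4 = Round(s_3, k_3) = 0xE5C5FB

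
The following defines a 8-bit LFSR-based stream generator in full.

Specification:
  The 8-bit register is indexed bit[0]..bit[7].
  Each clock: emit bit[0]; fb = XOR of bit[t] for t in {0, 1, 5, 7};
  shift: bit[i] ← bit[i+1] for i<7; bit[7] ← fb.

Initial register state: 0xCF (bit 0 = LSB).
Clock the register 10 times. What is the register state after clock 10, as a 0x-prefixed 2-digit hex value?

reg_0 = 0xCF
clock 1: out=1, reg = 0xE7
clock 2: out=1, reg = 0x73
clock 3: out=1, reg = 0xB9
clock 4: out=1, reg = 0xDC
clock 5: out=0, reg = 0xEE
clock 6: out=0, reg = 0xF7
clock 7: out=1, reg = 0x7B
clock 8: out=1, reg = 0xBD
clock 9: out=1, reg = 0xDE
clock 10: out=0, reg = 0x6F

0x6F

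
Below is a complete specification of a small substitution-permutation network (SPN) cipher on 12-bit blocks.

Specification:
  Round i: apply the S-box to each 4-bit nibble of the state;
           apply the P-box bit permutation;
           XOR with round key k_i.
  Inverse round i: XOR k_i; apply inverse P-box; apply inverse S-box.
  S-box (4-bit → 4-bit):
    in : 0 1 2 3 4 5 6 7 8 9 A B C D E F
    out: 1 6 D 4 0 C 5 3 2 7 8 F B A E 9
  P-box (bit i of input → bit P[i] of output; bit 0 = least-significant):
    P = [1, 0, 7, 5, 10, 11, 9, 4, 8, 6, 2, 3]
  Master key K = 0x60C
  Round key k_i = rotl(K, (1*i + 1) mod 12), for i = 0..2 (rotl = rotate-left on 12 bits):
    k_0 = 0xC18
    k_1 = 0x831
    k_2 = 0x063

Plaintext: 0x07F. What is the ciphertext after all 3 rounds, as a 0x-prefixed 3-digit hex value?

0x2DB

s_0 = plaintext = 0x07F
s_1 = Round(s_0, k_0) = 0x13A
s_2 = Round(s_1, k_1) = 0xA55
s_3 = Round(s_2, k_2) = 0x2DB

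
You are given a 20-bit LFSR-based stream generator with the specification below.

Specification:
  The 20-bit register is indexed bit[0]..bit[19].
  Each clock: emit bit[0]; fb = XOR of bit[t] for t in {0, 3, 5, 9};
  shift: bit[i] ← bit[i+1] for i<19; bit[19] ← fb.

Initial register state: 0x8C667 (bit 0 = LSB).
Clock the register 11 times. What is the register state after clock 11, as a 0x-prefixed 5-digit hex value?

0x9F718

reg_0 = 0x8C667
clock 1: out=1, reg = 0xC6333
clock 2: out=1, reg = 0xE3199
clock 3: out=1, reg = 0x718CC
clock 4: out=0, reg = 0xB8C66
clock 5: out=0, reg = 0xDC633
clock 6: out=1, reg = 0xEE319
clock 7: out=1, reg = 0xF718C
clock 8: out=0, reg = 0xFB8C6
clock 9: out=0, reg = 0x7DC63
clock 10: out=1, reg = 0x3EE31
clock 11: out=1, reg = 0x9F718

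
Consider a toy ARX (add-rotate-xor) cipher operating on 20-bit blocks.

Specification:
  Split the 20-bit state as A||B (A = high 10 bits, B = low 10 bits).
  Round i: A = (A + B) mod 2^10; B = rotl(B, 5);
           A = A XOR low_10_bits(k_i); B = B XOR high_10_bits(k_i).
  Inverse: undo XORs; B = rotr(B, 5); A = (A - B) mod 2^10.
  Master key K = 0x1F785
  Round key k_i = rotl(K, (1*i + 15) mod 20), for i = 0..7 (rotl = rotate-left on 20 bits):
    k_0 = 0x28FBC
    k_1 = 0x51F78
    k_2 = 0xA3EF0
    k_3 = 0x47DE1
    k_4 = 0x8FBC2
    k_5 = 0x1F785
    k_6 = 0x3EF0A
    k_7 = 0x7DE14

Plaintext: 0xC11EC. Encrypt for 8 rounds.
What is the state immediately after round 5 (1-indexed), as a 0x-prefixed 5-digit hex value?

s_0 = plaintext = 0xC11EC
s_1 = Round(s_0, k_0) = 0xD312C
s_2 = Round(s_1, k_1) = 0xC00CE
s_3 = Round(s_2, k_2) = 0x4FB49
s_4 = Round(s_3, k_3) = 0x59825
s_5 = Round(s_4, k_4) = 0x9269F
s_6 = Round(s_5, k_5) = 0xDB789
s_7 = Round(s_6, k_6) = 0x7F1C7
s_8 = Round(s_7, k_7) = 0x75D19

0x9269F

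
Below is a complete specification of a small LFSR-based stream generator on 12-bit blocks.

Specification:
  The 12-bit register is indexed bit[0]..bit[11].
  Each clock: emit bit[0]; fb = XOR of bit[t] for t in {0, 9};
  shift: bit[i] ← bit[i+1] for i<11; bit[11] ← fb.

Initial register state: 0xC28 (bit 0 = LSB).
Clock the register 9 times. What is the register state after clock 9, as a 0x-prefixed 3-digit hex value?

0x6F6

reg_0 = 0xC28
clock 1: out=0, reg = 0x614
clock 2: out=0, reg = 0xB0A
clock 3: out=0, reg = 0xD85
clock 4: out=1, reg = 0xEC2
clock 5: out=0, reg = 0xF61
clock 6: out=1, reg = 0x7B0
clock 7: out=0, reg = 0xBD8
clock 8: out=0, reg = 0xDEC
clock 9: out=0, reg = 0x6F6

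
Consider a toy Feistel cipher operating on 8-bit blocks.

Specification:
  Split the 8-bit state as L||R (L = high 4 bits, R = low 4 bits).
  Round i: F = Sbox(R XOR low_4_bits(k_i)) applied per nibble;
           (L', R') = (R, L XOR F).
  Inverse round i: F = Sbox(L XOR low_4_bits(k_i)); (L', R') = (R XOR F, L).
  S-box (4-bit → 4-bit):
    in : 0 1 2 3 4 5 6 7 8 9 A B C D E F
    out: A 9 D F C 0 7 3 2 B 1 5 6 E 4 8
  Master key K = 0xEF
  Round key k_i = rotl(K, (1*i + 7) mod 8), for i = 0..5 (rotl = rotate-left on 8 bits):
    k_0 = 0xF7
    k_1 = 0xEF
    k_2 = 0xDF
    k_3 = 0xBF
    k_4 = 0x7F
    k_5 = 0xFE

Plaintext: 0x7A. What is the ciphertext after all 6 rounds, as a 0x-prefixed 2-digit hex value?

0x73

s_0 = plaintext = 0x7A
s_1 = Round(s_0, k_0) = 0xA9
s_2 = Round(s_1, k_1) = 0x9D
s_3 = Round(s_2, k_2) = 0xD4
s_4 = Round(s_3, k_3) = 0x48
s_5 = Round(s_4, k_4) = 0x87
s_6 = Round(s_5, k_5) = 0x73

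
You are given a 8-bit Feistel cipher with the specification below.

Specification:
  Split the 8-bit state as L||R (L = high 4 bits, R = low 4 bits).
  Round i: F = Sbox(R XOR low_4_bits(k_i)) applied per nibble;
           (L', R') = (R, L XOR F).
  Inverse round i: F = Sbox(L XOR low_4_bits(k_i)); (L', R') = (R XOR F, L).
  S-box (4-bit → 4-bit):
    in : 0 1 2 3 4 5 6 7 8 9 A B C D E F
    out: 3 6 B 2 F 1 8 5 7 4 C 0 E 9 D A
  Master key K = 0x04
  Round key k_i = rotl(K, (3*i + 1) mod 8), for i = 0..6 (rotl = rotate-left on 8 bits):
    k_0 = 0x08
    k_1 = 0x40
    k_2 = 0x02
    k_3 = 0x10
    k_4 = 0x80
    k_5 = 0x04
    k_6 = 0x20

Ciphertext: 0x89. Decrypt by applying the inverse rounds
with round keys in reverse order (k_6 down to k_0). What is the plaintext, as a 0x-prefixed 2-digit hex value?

0x49

s_0 = ciphertext = 0x89
s_1 = InvRound(s_0, k_6) = 0xE8
s_2 = InvRound(s_1, k_5) = 0x4E
s_3 = InvRound(s_2, k_4) = 0x14
s_4 = InvRound(s_3, k_3) = 0x21
s_5 = InvRound(s_4, k_2) = 0x22
s_6 = InvRound(s_5, k_1) = 0x92
s_7 = InvRound(s_6, k_0) = 0x49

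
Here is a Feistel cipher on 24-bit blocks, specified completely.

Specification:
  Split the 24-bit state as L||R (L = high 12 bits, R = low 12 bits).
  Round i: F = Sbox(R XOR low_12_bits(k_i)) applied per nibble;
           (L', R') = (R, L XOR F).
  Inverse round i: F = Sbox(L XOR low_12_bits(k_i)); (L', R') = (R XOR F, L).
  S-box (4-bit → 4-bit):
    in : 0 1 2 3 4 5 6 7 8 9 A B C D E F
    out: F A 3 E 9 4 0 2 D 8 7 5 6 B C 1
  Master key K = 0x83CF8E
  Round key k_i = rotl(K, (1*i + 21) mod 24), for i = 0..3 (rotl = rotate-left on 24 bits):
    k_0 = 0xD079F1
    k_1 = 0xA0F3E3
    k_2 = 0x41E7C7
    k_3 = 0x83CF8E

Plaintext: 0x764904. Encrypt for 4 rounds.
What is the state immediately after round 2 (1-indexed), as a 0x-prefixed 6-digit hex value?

0x870C8A

s_0 = plaintext = 0x764904
s_1 = Round(s_0, k_0) = 0x904870
s_2 = Round(s_1, k_1) = 0x870C8A
s_3 = Round(s_2, k_2) = 0xC8ADEB
s_4 = Round(s_3, k_3) = 0xDEBF8E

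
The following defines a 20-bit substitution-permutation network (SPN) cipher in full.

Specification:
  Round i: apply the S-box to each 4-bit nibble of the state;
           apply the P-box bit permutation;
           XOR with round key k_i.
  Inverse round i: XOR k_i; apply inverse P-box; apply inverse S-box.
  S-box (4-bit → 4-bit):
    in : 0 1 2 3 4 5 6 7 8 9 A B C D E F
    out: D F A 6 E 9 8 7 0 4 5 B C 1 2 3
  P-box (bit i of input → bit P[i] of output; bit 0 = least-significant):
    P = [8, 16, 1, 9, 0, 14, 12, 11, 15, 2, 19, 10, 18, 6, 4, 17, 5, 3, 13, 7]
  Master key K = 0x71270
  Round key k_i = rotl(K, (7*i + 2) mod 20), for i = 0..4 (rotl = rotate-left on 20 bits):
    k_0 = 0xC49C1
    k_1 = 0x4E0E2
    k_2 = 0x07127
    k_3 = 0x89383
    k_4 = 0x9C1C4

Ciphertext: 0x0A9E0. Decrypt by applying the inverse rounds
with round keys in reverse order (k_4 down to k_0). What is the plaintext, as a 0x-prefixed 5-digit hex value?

0x3904E

s_0 = ciphertext = 0x0A9E0
s_1 = InvRound(s_0, k_4) = 0xA832E
s_2 = InvRound(s_1, k_3) = 0xB6EA8
s_3 = InvRound(s_2, k_2) = 0x26401
s_4 = InvRound(s_3, k_1) = 0x5B5D9
s_5 = InvRound(s_4, k_0) = 0x3904E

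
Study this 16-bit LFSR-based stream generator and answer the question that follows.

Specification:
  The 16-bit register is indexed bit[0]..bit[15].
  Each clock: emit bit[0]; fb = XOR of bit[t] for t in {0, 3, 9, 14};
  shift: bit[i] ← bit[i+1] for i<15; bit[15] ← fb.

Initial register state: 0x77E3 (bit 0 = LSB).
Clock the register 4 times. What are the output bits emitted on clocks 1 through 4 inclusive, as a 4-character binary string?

1100

reg_0 = 0x77E3
clock 1: out=1, reg = 0xBBF1
clock 2: out=1, reg = 0x5DF8
clock 3: out=0, reg = 0x2EFC
clock 4: out=0, reg = 0x177E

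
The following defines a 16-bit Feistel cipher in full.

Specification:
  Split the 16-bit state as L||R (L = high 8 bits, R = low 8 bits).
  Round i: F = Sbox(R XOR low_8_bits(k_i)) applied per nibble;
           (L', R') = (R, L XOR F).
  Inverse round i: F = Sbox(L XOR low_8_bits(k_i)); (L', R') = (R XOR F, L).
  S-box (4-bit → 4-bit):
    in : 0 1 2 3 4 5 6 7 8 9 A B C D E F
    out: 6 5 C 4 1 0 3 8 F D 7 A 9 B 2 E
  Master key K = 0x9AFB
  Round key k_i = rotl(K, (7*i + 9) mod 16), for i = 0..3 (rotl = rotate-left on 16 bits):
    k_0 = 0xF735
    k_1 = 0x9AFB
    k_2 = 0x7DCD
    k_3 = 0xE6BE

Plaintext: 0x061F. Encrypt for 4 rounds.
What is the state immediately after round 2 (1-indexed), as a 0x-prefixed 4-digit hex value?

0xC158

s_0 = plaintext = 0x061F
s_1 = Round(s_0, k_0) = 0x1FC1
s_2 = Round(s_1, k_1) = 0xC158
s_3 = Round(s_2, k_2) = 0x5811
s_4 = Round(s_3, k_3) = 0x1126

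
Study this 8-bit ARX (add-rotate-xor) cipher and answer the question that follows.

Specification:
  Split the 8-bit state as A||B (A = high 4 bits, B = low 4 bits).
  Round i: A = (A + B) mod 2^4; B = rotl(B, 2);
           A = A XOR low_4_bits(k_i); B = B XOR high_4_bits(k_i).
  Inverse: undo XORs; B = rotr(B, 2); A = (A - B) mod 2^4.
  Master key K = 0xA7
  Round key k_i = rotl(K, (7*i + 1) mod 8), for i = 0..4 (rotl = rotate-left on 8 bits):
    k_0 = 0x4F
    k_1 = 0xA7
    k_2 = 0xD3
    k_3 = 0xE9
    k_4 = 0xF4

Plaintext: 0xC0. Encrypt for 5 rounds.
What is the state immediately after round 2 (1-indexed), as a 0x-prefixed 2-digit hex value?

s_0 = plaintext = 0xC0
s_1 = Round(s_0, k_0) = 0x34
s_2 = Round(s_1, k_1) = 0x0B
s_3 = Round(s_2, k_2) = 0x83
s_4 = Round(s_3, k_3) = 0x22
s_5 = Round(s_4, k_4) = 0x07

0x0B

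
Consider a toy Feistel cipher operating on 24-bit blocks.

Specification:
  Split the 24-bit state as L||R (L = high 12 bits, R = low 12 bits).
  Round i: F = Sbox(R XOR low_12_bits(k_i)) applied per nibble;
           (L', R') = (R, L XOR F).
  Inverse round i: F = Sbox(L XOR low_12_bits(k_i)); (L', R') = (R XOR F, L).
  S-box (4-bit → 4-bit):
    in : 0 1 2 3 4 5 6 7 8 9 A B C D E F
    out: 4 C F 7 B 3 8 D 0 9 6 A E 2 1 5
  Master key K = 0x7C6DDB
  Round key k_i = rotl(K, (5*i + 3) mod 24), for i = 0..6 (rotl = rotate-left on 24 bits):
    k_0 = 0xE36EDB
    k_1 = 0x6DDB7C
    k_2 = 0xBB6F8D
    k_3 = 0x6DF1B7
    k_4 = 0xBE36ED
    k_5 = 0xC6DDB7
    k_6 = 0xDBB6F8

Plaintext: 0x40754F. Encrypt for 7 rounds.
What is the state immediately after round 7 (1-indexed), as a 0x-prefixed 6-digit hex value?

0x8296C4

s_0 = plaintext = 0x40754F
s_1 = Round(s_0, k_0) = 0x54FE9C
s_2 = Round(s_1, k_1) = 0xE9C65B
s_3 = Round(s_2, k_2) = 0x65B7B4
s_4 = Round(s_3, k_3) = 0x7B4E1C
s_5 = Round(s_4, k_4) = 0xE1C7E8
s_6 = Round(s_5, k_5) = 0x7E8829
s_7 = Round(s_6, k_6) = 0x8296C4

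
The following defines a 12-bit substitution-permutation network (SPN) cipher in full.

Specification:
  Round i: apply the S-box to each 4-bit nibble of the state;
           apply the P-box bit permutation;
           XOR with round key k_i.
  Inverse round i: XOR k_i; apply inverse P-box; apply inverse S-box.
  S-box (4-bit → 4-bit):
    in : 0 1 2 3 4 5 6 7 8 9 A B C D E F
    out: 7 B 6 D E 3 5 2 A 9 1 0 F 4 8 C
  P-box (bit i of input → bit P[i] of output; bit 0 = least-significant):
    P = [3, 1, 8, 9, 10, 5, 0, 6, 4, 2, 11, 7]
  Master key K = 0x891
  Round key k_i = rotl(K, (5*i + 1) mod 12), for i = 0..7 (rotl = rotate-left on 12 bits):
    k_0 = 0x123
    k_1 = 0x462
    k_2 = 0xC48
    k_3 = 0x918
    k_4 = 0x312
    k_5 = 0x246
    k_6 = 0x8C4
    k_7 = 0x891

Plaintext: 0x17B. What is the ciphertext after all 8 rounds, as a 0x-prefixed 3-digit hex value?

0xA7E

s_0 = plaintext = 0x17B
s_1 = Round(s_0, k_0) = 0x197
s_2 = Round(s_1, k_1) = 0x0B4
s_3 = Round(s_2, k_2) = 0x75E
s_4 = Round(s_3, k_3) = 0xF3C
s_5 = Round(s_4, k_4) = 0xCD9
s_6 = Round(s_5, k_5) = 0x8DB
s_7 = Round(s_6, k_6) = 0x841
s_8 = Round(s_7, k_7) = 0xA7E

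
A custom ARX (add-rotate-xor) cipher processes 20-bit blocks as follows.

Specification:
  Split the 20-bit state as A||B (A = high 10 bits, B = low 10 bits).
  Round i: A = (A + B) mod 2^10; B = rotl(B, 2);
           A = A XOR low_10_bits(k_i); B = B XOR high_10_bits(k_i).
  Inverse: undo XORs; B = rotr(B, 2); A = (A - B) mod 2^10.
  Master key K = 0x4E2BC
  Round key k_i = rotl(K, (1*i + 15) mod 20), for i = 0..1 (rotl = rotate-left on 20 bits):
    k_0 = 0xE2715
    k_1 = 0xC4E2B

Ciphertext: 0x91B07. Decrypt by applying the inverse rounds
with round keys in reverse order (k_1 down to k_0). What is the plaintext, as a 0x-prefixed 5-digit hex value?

0xA68E3

s_0 = ciphertext = 0x91B07
s_1 = InvRound(s_0, k_1) = 0x1A005
s_2 = InvRound(s_1, k_0) = 0xA68E3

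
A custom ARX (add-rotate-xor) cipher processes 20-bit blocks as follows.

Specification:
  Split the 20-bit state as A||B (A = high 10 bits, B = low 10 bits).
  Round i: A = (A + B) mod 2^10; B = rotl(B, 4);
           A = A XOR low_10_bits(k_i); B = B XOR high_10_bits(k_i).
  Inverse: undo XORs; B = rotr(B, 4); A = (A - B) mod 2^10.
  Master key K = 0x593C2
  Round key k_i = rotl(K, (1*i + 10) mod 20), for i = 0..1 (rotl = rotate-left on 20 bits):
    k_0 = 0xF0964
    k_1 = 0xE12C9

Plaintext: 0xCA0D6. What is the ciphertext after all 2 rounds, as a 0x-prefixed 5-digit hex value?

0xFC99E

s_0 = plaintext = 0xCA0D6
s_1 = Round(s_0, k_0) = 0xA6AA1
s_2 = Round(s_1, k_1) = 0xFC99E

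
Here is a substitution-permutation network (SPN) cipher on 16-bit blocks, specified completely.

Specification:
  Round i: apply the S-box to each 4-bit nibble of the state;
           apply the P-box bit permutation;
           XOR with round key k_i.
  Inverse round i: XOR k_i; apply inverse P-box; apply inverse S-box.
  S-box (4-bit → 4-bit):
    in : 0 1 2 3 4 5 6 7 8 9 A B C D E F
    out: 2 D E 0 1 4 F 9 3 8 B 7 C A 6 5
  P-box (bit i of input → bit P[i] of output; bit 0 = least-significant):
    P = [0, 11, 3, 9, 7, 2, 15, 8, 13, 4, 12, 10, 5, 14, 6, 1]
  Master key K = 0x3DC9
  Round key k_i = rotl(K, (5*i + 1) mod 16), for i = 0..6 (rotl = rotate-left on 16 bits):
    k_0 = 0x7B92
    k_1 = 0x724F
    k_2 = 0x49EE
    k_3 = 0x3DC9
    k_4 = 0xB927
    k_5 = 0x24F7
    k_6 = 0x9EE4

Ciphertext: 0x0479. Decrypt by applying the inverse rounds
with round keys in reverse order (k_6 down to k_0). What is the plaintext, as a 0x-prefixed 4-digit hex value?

0x2C92

s_0 = ciphertext = 0x0479
s_1 = InvRound(s_0, k_6) = 0x3EB6
s_2 = InvRound(s_1, k_5) = 0x553A
s_3 = InvRound(s_2, k_4) = 0x0AEB
s_4 = InvRound(s_3, k_3) = 0x7199
s_5 = InvRound(s_4, k_2) = 0x1B08
s_6 = InvRound(s_5, k_1) = 0x24D8
s_7 = InvRound(s_6, k_0) = 0x2C92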